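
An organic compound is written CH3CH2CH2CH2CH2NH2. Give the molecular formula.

Atom tally by fragment:
  CH3 → C:1 H:3
  CH2 → C:1 H:2
  CH2 → C:1 H:2
  CH2 → C:1 H:2
  CH2NH2 → C:1 H:4 N:1
Element totals:
  C: 5
  H: 13
  N: 1

C5H13N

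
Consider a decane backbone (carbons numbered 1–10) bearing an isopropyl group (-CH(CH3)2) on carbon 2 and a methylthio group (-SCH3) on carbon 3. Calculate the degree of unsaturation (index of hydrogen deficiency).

0

Atom tally by fragment:
  CH3 → C:1 H:3
  CH(CH(CH3)2) → C:4 H:8
  CH(SCH3) → C:2 H:4 S:1
  CH2 → C:1 H:2
  CH2 → C:1 H:2
  CH2 → C:1 H:2
  CH2 → C:1 H:2
  CH2 → C:1 H:2
  CH2 → C:1 H:2
  CH3 → C:1 H:3
Element totals:
  C: 14
  H: 30
  S: 1
Molecular formula: C14H30S.
DoU = (2C + 2 + N − H − X) / 2 = (2·14 + 2 + 0 − 30 − 0) / 2 = 0.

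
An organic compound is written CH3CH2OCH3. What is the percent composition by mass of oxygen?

Element totals:
  C: 3
  H: 8
  O: 1
Molecular formula: C3H8O.
Molar mass = 60.096 g/mol.
Mass from O: 1 × 15.999 = 15.999 g/mol.
%O = 15.999 / 60.096 × 100 = 26.62%.

26.62%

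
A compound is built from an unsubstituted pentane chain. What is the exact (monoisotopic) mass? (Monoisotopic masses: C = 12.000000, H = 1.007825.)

Atom tally by fragment:
  CH3 → C:1 H:3
  CH2 → C:1 H:2
  CH2 → C:1 H:2
  CH2 → C:1 H:2
  CH3 → C:1 H:3
Element totals:
  C: 5
  H: 12
Molecular formula: C5H12.
  M = 5(12.0) + 12(1.007825)
    = 60.000000 + 12.093900 = 72.093900

72.0939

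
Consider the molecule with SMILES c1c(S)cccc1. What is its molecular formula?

Atom tally by fragment:
  benzene ring core → C:6 H:6
  (− 1 ring H displaced by substituents)
  + SH → S:1 H:1
Element totals:
  C: 6
  H: 6
  S: 1

C6H6S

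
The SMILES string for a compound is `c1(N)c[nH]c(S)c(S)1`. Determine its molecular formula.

C4H6N2S2

Atom tally by fragment:
  pyrrole ring core → C:4 H:5 N:1
  (− 3 ring H displaced by substituents)
  + NH2 → N:1 H:2
  + SH → S:1 H:1
  + SH → S:1 H:1
Element totals:
  C: 4
  H: 6
  N: 2
  S: 2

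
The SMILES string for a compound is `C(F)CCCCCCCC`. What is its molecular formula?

C9H19F

Atom tally by fragment:
  FCH2 → C:1 H:2 F:1
  CH2 → C:1 H:2
  CH2 → C:1 H:2
  CH2 → C:1 H:2
  CH2 → C:1 H:2
  CH2 → C:1 H:2
  CH2 → C:1 H:2
  CH2 → C:1 H:2
  CH3 → C:1 H:3
Element totals:
  C: 9
  H: 19
  F: 1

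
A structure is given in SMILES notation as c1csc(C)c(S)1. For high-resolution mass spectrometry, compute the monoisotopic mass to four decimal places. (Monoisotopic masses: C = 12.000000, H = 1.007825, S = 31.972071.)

129.9911

Atom tally by fragment:
  thiophene ring core → C:4 H:4 S:1
  (− 2 ring H displaced by substituents)
  + CH3 → C:1 H:3
  + SH → S:1 H:1
Element totals:
  C: 5
  H: 6
  S: 2
Molecular formula: C5H6S2.
  M = 5(12.0) + 6(1.007825) + 2(31.972071)
    = 60.000000 + 6.046950 + 63.944142 = 129.991092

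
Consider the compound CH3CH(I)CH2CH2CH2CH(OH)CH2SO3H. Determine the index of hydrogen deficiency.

Atom tally by fragment:
  CH3 → C:1 H:3
  CH(I) → C:1 H:1 I:1
  CH2 → C:1 H:2
  CH2 → C:1 H:2
  CH2 → C:1 H:2
  CH(OH) → C:1 H:2 O:1
  CH2SO3H → C:1 H:3 S:1 O:3
Element totals:
  C: 7
  H: 15
  I: 1
  O: 4
  S: 1
Molecular formula: C7H15IO4S.
DoU = (2C + 2 + N − H − X) / 2 = (2·7 + 2 + 0 − 15 − 1) / 2 = 0.

0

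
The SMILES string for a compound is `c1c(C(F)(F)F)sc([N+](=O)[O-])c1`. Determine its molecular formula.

C5H2F3NO2S

Atom tally by fragment:
  thiophene ring core → C:4 H:4 S:1
  (− 2 ring H displaced by substituents)
  + CF3 → C:1 F:3
  + NO2 → N:1 O:2
Element totals:
  C: 5
  H: 2
  F: 3
  N: 1
  O: 2
  S: 1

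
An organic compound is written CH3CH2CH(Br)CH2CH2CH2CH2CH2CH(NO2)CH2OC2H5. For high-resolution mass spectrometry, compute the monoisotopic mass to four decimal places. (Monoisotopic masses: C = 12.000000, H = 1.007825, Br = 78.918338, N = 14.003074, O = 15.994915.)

309.0940

Element totals:
  C: 12
  H: 24
  Br: 1
  N: 1
  O: 3
Molecular formula: C12H24BrNO3.
  M = 12(12.0) + 24(1.007825) + 78.918338 + 14.003074 + 3(15.994915)
    = 144.000000 + 24.187800 + 78.918338 + 14.003074 + 47.984745 = 309.093957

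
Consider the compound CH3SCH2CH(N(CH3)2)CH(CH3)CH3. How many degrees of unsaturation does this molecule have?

Atom tally by fragment:
  CH3SCH2 → C:2 H:5 S:1
  CH(N(CH3)2) → C:3 H:7 N:1
  CH(CH3) → C:2 H:4
  CH3 → C:1 H:3
Element totals:
  C: 8
  H: 19
  N: 1
  S: 1
Molecular formula: C8H19NS.
DoU = (2C + 2 + N − H − X) / 2 = (2·8 + 2 + 1 − 19 − 0) / 2 = 0.

0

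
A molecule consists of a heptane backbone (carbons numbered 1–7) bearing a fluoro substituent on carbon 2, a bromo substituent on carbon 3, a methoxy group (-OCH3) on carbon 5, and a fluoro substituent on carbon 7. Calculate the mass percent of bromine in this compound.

32.60%

Atom tally by fragment:
  CH3 → C:1 H:3
  CH(F) → C:1 H:1 F:1
  CH(Br) → C:1 H:1 Br:1
  CH2 → C:1 H:2
  CH(OCH3) → C:2 H:4 O:1
  CH2 → C:1 H:2
  CH2F → C:1 H:2 F:1
Element totals:
  C: 8
  H: 15
  Br: 1
  F: 2
  O: 1
Molecular formula: C8H15BrF2O.
Molar mass = 245.107 g/mol.
Mass from Br: 1 × 79.904 = 79.904 g/mol.
%Br = 79.904 / 245.107 × 100 = 32.60%.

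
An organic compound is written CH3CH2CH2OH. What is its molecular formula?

Atom tally by fragment:
  CH3 → C:1 H:3
  CH2 → C:1 H:2
  CH2OH → C:1 H:3 O:1
Element totals:
  C: 3
  H: 8
  O: 1

C3H8O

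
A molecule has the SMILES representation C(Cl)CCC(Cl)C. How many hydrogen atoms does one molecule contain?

10

Atom tally by fragment:
  ClCH2 → C:1 H:2 Cl:1
  CH2 → C:1 H:2
  CH2 → C:1 H:2
  CH(Cl) → C:1 H:1 Cl:1
  CH3 → C:1 H:3
Element totals:
  C: 5
  H: 10
  Cl: 2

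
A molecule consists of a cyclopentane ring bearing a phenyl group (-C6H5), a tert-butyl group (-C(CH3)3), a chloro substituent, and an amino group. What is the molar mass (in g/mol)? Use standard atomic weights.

Atom tally by fragment:
  cyclopentane ring core → C:5 H:10
  (− 4 ring H displaced by substituents)
  + C6H5 → C:6 H:5
  + C(CH3)3 → C:4 H:9
  + Cl → Cl:1
  + NH2 → N:1 H:2
Element totals:
  C: 15
  H: 22
  Cl: 1
  N: 1
Molecular formula: C15H22ClN.
  M = 15(12.011) + 22(1.008) + 35.45 + 14.007
    = 180.165 + 22.176 + 35.450 + 14.007 = 251.798

251.80 g/mol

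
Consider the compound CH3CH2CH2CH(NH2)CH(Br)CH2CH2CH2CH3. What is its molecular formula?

Atom tally by fragment:
  CH3 → C:1 H:3
  CH2 → C:1 H:2
  CH2 → C:1 H:2
  CH(NH2) → C:1 H:3 N:1
  CH(Br) → C:1 H:1 Br:1
  CH2 → C:1 H:2
  CH2 → C:1 H:2
  CH2 → C:1 H:2
  CH3 → C:1 H:3
Element totals:
  C: 9
  H: 20
  Br: 1
  N: 1

C9H20BrN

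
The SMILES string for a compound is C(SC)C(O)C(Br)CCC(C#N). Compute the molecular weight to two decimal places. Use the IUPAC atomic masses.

Atom tally by fragment:
  CH3SCH2 → C:2 H:5 S:1
  CH(OH) → C:1 H:2 O:1
  CH(Br) → C:1 H:1 Br:1
  CH2 → C:1 H:2
  CH2 → C:1 H:2
  CH2CN → C:2 H:2 N:1
Element totals:
  C: 8
  H: 14
  Br: 1
  N: 1
  O: 1
  S: 1
Molecular formula: C8H14BrNOS.
  M = 8(12.011) + 14(1.008) + 79.904 + 14.007 + 15.999 + 32.06
    = 96.088 + 14.112 + 79.904 + 14.007 + 15.999 + 32.060 = 252.170

252.17 g/mol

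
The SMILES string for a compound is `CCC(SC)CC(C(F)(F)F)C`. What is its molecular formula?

C8H15F3S

Atom tally by fragment:
  CH3 → C:1 H:3
  CH2 → C:1 H:2
  CH(SCH3) → C:2 H:4 S:1
  CH2 → C:1 H:2
  CH(CF3) → C:2 H:1 F:3
  CH3 → C:1 H:3
Element totals:
  C: 8
  H: 15
  F: 3
  S: 1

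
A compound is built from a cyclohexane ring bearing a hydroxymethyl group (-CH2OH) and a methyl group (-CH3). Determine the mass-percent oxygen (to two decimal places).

Atom tally by fragment:
  cyclohexane ring core → C:6 H:12
  (− 2 ring H displaced by substituents)
  + CH2OH → C:1 H:3 O:1
  + CH3 → C:1 H:3
Element totals:
  C: 8
  H: 16
  O: 1
Molecular formula: C8H16O.
Molar mass = 128.215 g/mol.
Mass from O: 1 × 15.999 = 15.999 g/mol.
%O = 15.999 / 128.215 × 100 = 12.48%.

12.48%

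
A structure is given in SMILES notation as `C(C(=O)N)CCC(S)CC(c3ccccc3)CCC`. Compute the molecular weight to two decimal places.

279.44 g/mol

Atom tally by fragment:
  H2NOCCH2 → C:2 H:4 O:1 N:1
  CH2 → C:1 H:2
  CH2 → C:1 H:2
  CH(SH) → C:1 H:2 S:1
  CH2 → C:1 H:2
  CH(C6H5) → C:7 H:6
  CH2 → C:1 H:2
  CH2 → C:1 H:2
  CH3 → C:1 H:3
Element totals:
  C: 16
  H: 25
  N: 1
  O: 1
  S: 1
Molecular formula: C16H25NOS.
  M = 16(12.011) + 25(1.008) + 14.007 + 15.999 + 32.06
    = 192.176 + 25.200 + 14.007 + 15.999 + 32.060 = 279.442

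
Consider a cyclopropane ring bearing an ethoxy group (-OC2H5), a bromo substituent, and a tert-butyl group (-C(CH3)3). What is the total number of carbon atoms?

9

Atom tally by fragment:
  cyclopropane ring core → C:3 H:6
  (− 3 ring H displaced by substituents)
  + OC2H5 → C:2 H:5 O:1
  + Br → Br:1
  + C(CH3)3 → C:4 H:9
Element totals:
  C: 9
  H: 17
  Br: 1
  O: 1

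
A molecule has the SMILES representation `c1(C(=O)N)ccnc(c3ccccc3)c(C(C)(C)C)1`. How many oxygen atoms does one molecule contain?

Atom tally by fragment:
  pyridine ring core → C:5 H:5 N:1
  (− 3 ring H displaced by substituents)
  + CONH2 → C:1 H:2 O:1 N:1
  + C6H5 → C:6 H:5
  + C(CH3)3 → C:4 H:9
Element totals:
  C: 16
  H: 18
  N: 2
  O: 1

1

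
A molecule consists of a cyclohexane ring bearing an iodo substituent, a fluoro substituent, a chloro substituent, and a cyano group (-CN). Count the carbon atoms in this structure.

7

Atom tally by fragment:
  cyclohexane ring core → C:6 H:12
  (− 4 ring H displaced by substituents)
  + I → I:1
  + F → F:1
  + Cl → Cl:1
  + CN → C:1 N:1
Element totals:
  C: 7
  H: 8
  Cl: 1
  F: 1
  I: 1
  N: 1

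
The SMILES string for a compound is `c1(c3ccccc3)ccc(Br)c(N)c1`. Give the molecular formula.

Atom tally by fragment:
  benzene ring core → C:6 H:6
  (− 3 ring H displaced by substituents)
  + C6H5 → C:6 H:5
  + Br → Br:1
  + NH2 → N:1 H:2
Element totals:
  C: 12
  H: 10
  Br: 1
  N: 1

C12H10BrN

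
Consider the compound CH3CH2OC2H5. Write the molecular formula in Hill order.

Element totals:
  C: 4
  H: 10
  O: 1

C4H10O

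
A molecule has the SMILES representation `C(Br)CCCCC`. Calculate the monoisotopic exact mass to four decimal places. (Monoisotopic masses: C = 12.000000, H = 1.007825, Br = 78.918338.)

Atom tally by fragment:
  BrCH2 → C:1 H:2 Br:1
  CH2 → C:1 H:2
  CH2 → C:1 H:2
  CH2 → C:1 H:2
  CH2 → C:1 H:2
  CH3 → C:1 H:3
Element totals:
  C: 6
  H: 13
  Br: 1
Molecular formula: C6H13Br.
  M = 6(12.0) + 13(1.007825) + 78.918338
    = 72.000000 + 13.101725 + 78.918338 = 164.020063

164.0201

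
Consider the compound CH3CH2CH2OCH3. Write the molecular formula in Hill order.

Atom tally by fragment:
  CH3 → C:1 H:3
  CH2 → C:1 H:2
  CH2OCH3 → C:2 H:5 O:1
Element totals:
  C: 4
  H: 10
  O: 1

C4H10O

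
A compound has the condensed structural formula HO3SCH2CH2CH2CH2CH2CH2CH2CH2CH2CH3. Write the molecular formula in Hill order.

Element totals:
  C: 10
  H: 22
  O: 3
  S: 1

C10H22O3S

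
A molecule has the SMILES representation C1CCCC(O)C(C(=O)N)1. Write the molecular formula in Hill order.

Atom tally by fragment:
  cyclohexane ring core → C:6 H:12
  (− 2 ring H displaced by substituents)
  + OH → O:1 H:1
  + CONH2 → C:1 H:2 O:1 N:1
Element totals:
  C: 7
  H: 13
  N: 1
  O: 2

C7H13NO2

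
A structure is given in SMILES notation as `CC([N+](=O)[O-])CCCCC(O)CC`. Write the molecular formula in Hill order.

Atom tally by fragment:
  CH3 → C:1 H:3
  CH(NO2) → C:1 H:1 N:1 O:2
  CH2 → C:1 H:2
  CH2 → C:1 H:2
  CH2 → C:1 H:2
  CH2 → C:1 H:2
  CH(OH) → C:1 H:2 O:1
  CH2 → C:1 H:2
  CH3 → C:1 H:3
Element totals:
  C: 9
  H: 19
  N: 1
  O: 3

C9H19NO3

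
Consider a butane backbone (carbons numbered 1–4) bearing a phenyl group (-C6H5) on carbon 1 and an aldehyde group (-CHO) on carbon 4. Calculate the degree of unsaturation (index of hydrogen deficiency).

Atom tally by fragment:
  C6H5CH2 → C:7 H:7
  CH2 → C:1 H:2
  CH2 → C:1 H:2
  CH2CHO → C:2 H:3 O:1
Element totals:
  C: 11
  H: 14
  O: 1
Molecular formula: C11H14O.
DoU = (2C + 2 + N − H − X) / 2 = (2·11 + 2 + 0 − 14 − 0) / 2 = 5.

5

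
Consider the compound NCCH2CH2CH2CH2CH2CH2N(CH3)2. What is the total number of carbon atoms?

9

Element totals:
  C: 9
  H: 18
  N: 2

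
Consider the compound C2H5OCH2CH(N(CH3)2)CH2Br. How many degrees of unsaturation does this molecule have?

0

Element totals:
  C: 7
  H: 16
  Br: 1
  N: 1
  O: 1
Molecular formula: C7H16BrNO.
DoU = (2C + 2 + N − H − X) / 2 = (2·7 + 2 + 1 − 16 − 1) / 2 = 0.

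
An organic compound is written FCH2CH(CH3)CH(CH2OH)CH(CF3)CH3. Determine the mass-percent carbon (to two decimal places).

Element totals:
  C: 8
  H: 14
  F: 4
  O: 1
Molecular formula: C8H14F4O.
Molar mass = 202.191 g/mol.
Mass from C: 8 × 12.011 = 96.088 g/mol.
%C = 96.088 / 202.191 × 100 = 47.52%.

47.52%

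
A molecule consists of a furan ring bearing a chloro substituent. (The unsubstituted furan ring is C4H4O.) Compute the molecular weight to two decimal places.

102.52 g/mol

Atom tally by fragment:
  furan ring core → C:4 H:4 O:1
  (− 1 ring H displaced by substituents)
  + Cl → Cl:1
Element totals:
  C: 4
  H: 3
  Cl: 1
  O: 1
Molecular formula: C4H3ClO.
  M = 4(12.011) + 3(1.008) + 35.45 + 15.999
    = 48.044 + 3.024 + 35.450 + 15.999 = 102.517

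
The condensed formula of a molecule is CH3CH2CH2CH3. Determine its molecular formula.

Atom tally by fragment:
  CH3 → C:1 H:3
  CH2 → C:1 H:2
  CH2 → C:1 H:2
  CH3 → C:1 H:3
Element totals:
  C: 4
  H: 10

C4H10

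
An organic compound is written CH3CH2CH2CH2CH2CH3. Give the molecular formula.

C6H14

Atom tally by fragment:
  CH3 → C:1 H:3
  CH2 → C:1 H:2
  CH2 → C:1 H:2
  CH2 → C:1 H:2
  CH2 → C:1 H:2
  CH3 → C:1 H:3
Element totals:
  C: 6
  H: 14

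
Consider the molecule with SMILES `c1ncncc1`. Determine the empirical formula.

C2H2N

Atom tally by fragment:
  pyrimidine ring core → C:4 H:4 N:2
Element totals:
  C: 4
  H: 4
  N: 2
Molecular formula: C4H4N2.
gcd of subscripts = 2; dividing each by 2:
  C: 4/2 = 2
  H: 4/2 = 2
  N: 2/2 = 1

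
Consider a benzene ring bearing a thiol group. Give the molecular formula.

Atom tally by fragment:
  benzene ring core → C:6 H:6
  (− 1 ring H displaced by substituents)
  + SH → S:1 H:1
Element totals:
  C: 6
  H: 6
  S: 1

C6H6S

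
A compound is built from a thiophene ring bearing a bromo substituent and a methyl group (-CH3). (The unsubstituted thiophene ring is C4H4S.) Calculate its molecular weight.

Atom tally by fragment:
  thiophene ring core → C:4 H:4 S:1
  (− 2 ring H displaced by substituents)
  + Br → Br:1
  + CH3 → C:1 H:3
Element totals:
  C: 5
  H: 5
  Br: 1
  S: 1
Molecular formula: C5H5BrS.
  M = 5(12.011) + 5(1.008) + 79.904 + 32.06
    = 60.055 + 5.040 + 79.904 + 32.060 = 177.059

177.06 g/mol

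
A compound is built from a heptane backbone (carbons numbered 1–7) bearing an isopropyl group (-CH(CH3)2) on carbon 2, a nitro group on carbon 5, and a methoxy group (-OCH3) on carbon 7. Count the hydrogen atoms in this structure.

23

Atom tally by fragment:
  CH3 → C:1 H:3
  CH(CH(CH3)2) → C:4 H:8
  CH2 → C:1 H:2
  CH2 → C:1 H:2
  CH(NO2) → C:1 H:1 N:1 O:2
  CH2 → C:1 H:2
  CH2OCH3 → C:2 H:5 O:1
Element totals:
  C: 11
  H: 23
  N: 1
  O: 3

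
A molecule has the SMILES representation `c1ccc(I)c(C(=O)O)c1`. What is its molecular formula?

Atom tally by fragment:
  benzene ring core → C:6 H:6
  (− 2 ring H displaced by substituents)
  + I → I:1
  + COOH → C:1 H:1 O:2
Element totals:
  C: 7
  H: 5
  I: 1
  O: 2

C7H5IO2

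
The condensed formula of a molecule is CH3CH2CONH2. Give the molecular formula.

C3H7NO

Element totals:
  C: 3
  H: 7
  N: 1
  O: 1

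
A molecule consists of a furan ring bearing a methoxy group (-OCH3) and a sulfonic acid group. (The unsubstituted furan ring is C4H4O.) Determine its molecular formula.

C5H6O5S

Atom tally by fragment:
  furan ring core → C:4 H:4 O:1
  (− 2 ring H displaced by substituents)
  + OCH3 → C:1 H:3 O:1
  + SO3H → S:1 O:3 H:1
Element totals:
  C: 5
  H: 6
  O: 5
  S: 1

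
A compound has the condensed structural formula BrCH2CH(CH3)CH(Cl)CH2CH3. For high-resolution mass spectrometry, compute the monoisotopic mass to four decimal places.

197.9811

Element totals:
  C: 6
  H: 12
  Br: 1
  Cl: 1
Molecular formula: C6H12BrCl.
  M = 6(12.0) + 12(1.007825) + 78.918338 + 34.968853
    = 72.000000 + 12.093900 + 78.918338 + 34.968853 = 197.981091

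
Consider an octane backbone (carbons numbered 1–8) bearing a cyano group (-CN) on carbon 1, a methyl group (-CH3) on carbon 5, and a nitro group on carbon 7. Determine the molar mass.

198.27 g/mol

Atom tally by fragment:
  NCCH2 → C:2 H:2 N:1
  CH2 → C:1 H:2
  CH2 → C:1 H:2
  CH2 → C:1 H:2
  CH(CH3) → C:2 H:4
  CH2 → C:1 H:2
  CH(NO2) → C:1 H:1 N:1 O:2
  CH3 → C:1 H:3
Element totals:
  C: 10
  H: 18
  N: 2
  O: 2
Molecular formula: C10H18N2O2.
  M = 10(12.011) + 18(1.008) + 2(14.007) + 2(15.999)
    = 120.110 + 18.144 + 28.014 + 31.998 = 198.266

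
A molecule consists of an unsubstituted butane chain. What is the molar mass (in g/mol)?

58.12 g/mol

Atom tally by fragment:
  CH3 → C:1 H:3
  CH2 → C:1 H:2
  CH2 → C:1 H:2
  CH3 → C:1 H:3
Element totals:
  C: 4
  H: 10
Molecular formula: C4H10.
  M = 4(12.011) + 10(1.008)
    = 48.044 + 10.080 = 58.124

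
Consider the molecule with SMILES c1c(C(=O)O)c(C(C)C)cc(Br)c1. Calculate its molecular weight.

Atom tally by fragment:
  benzene ring core → C:6 H:6
  (− 3 ring H displaced by substituents)
  + COOH → C:1 H:1 O:2
  + CH(CH3)2 → C:3 H:7
  + Br → Br:1
Element totals:
  C: 10
  H: 11
  Br: 1
  O: 2
Molecular formula: C10H11BrO2.
  M = 10(12.011) + 11(1.008) + 79.904 + 2(15.999)
    = 120.110 + 11.088 + 79.904 + 31.998 = 243.100

243.10 g/mol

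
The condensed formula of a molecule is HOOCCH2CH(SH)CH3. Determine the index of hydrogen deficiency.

1

Element totals:
  C: 4
  H: 8
  O: 2
  S: 1
Molecular formula: C4H8O2S.
DoU = (2C + 2 + N − H − X) / 2 = (2·4 + 2 + 0 − 8 − 0) / 2 = 1.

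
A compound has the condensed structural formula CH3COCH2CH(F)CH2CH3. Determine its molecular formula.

Element totals:
  C: 6
  H: 11
  F: 1
  O: 1

C6H11FO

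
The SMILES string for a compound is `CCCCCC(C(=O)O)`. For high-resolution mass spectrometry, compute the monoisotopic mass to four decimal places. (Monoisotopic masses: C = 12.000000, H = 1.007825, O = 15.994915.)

Atom tally by fragment:
  CH3 → C:1 H:3
  CH2 → C:1 H:2
  CH2 → C:1 H:2
  CH2 → C:1 H:2
  CH2 → C:1 H:2
  CH2COOH → C:2 H:3 O:2
Element totals:
  C: 7
  H: 14
  O: 2
Molecular formula: C7H14O2.
  M = 7(12.0) + 14(1.007825) + 2(15.994915)
    = 84.000000 + 14.109550 + 31.989830 = 130.099380

130.0994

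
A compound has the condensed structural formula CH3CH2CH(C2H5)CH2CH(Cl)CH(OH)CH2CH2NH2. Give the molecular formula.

C10H22ClNO

Element totals:
  C: 10
  H: 22
  Cl: 1
  N: 1
  O: 1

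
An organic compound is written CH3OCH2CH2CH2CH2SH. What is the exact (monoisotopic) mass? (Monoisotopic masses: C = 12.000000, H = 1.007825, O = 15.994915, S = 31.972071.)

120.0609

Atom tally by fragment:
  CH3OCH2 → C:2 H:5 O:1
  CH2 → C:1 H:2
  CH2 → C:1 H:2
  CH2SH → C:1 H:3 S:1
Element totals:
  C: 5
  H: 12
  O: 1
  S: 1
Molecular formula: C5H12OS.
  M = 5(12.0) + 12(1.007825) + 15.994915 + 31.972071
    = 60.000000 + 12.093900 + 15.994915 + 31.972071 = 120.060886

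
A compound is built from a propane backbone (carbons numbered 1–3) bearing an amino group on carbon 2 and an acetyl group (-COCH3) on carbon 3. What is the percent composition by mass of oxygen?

15.82%

Atom tally by fragment:
  CH3 → C:1 H:3
  CH(NH2) → C:1 H:3 N:1
  CH2COCH3 → C:3 H:5 O:1
Element totals:
  C: 5
  H: 11
  N: 1
  O: 1
Molecular formula: C5H11NO.
Molar mass = 101.149 g/mol.
Mass from O: 1 × 15.999 = 15.999 g/mol.
%O = 15.999 / 101.149 × 100 = 15.82%.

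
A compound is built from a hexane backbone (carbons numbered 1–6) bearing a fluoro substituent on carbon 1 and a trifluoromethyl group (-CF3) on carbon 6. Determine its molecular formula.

C7H12F4

Atom tally by fragment:
  FCH2 → C:1 H:2 F:1
  CH2 → C:1 H:2
  CH2 → C:1 H:2
  CH2 → C:1 H:2
  CH2 → C:1 H:2
  CH2CF3 → C:2 H:2 F:3
Element totals:
  C: 7
  H: 12
  F: 4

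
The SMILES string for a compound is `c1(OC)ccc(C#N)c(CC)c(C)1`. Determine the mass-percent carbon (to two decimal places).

75.40%

Atom tally by fragment:
  benzene ring core → C:6 H:6
  (− 4 ring H displaced by substituents)
  + OCH3 → C:1 H:3 O:1
  + CN → C:1 N:1
  + C2H5 → C:2 H:5
  + CH3 → C:1 H:3
Element totals:
  C: 11
  H: 13
  N: 1
  O: 1
Molecular formula: C11H13NO.
Molar mass = 175.231 g/mol.
Mass from C: 11 × 12.011 = 132.121 g/mol.
%C = 132.121 / 175.231 × 100 = 75.40%.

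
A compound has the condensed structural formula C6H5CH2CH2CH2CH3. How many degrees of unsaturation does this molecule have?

4

Element totals:
  C: 10
  H: 14
Molecular formula: C10H14.
DoU = (2C + 2 + N − H − X) / 2 = (2·10 + 2 + 0 − 14 − 0) / 2 = 4.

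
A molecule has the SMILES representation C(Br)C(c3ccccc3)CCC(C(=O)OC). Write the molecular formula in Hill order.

Atom tally by fragment:
  BrCH2 → C:1 H:2 Br:1
  CH(C6H5) → C:7 H:6
  CH2 → C:1 H:2
  CH2 → C:1 H:2
  CH2COOCH3 → C:3 H:5 O:2
Element totals:
  C: 13
  H: 17
  Br: 1
  O: 2

C13H17BrO2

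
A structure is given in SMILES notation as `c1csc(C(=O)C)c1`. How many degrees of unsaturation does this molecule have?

4

Atom tally by fragment:
  thiophene ring core → C:4 H:4 S:1
  (− 1 ring H displaced by substituents)
  + COCH3 → C:2 H:3 O:1
Element totals:
  C: 6
  H: 6
  O: 1
  S: 1
Molecular formula: C6H6OS.
DoU = (2C + 2 + N − H − X) / 2 = (2·6 + 2 + 0 − 6 − 0) / 2 = 4.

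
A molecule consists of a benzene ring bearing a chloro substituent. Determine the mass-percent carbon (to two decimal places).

Atom tally by fragment:
  benzene ring core → C:6 H:6
  (− 1 ring H displaced by substituents)
  + Cl → Cl:1
Element totals:
  C: 6
  H: 5
  Cl: 1
Molecular formula: C6H5Cl.
Molar mass = 112.556 g/mol.
Mass from C: 6 × 12.011 = 72.066 g/mol.
%C = 72.066 / 112.556 × 100 = 64.03%.

64.03%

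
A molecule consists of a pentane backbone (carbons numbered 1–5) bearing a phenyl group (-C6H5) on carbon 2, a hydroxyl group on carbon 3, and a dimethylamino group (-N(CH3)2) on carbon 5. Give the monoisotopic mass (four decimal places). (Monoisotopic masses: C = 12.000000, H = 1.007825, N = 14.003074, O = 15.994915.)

Atom tally by fragment:
  CH3 → C:1 H:3
  CH(C6H5) → C:7 H:6
  CH(OH) → C:1 H:2 O:1
  CH2 → C:1 H:2
  CH2N(CH3)2 → C:3 H:8 N:1
Element totals:
  C: 13
  H: 21
  N: 1
  O: 1
Molecular formula: C13H21NO.
  M = 13(12.0) + 21(1.007825) + 14.003074 + 15.994915
    = 156.000000 + 21.164325 + 14.003074 + 15.994915 = 207.162314

207.1623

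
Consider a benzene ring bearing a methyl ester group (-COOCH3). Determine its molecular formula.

Atom tally by fragment:
  benzene ring core → C:6 H:6
  (− 1 ring H displaced by substituents)
  + COOCH3 → C:2 H:3 O:2
Element totals:
  C: 8
  H: 8
  O: 2

C8H8O2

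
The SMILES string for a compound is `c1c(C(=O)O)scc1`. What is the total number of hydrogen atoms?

Atom tally by fragment:
  thiophene ring core → C:4 H:4 S:1
  (− 1 ring H displaced by substituents)
  + COOH → C:1 H:1 O:2
Element totals:
  C: 5
  H: 4
  O: 2
  S: 1

4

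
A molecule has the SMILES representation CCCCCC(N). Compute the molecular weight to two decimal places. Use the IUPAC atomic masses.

101.19 g/mol

Atom tally by fragment:
  CH3 → C:1 H:3
  CH2 → C:1 H:2
  CH2 → C:1 H:2
  CH2 → C:1 H:2
  CH2 → C:1 H:2
  CH2NH2 → C:1 H:4 N:1
Element totals:
  C: 6
  H: 15
  N: 1
Molecular formula: C6H15N.
  M = 6(12.011) + 15(1.008) + 14.007
    = 72.066 + 15.120 + 14.007 = 101.193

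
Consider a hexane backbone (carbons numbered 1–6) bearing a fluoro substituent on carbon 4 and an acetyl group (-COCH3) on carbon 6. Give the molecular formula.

C8H15FO

Atom tally by fragment:
  CH3 → C:1 H:3
  CH2 → C:1 H:2
  CH2 → C:1 H:2
  CH(F) → C:1 H:1 F:1
  CH2 → C:1 H:2
  CH2COCH3 → C:3 H:5 O:1
Element totals:
  C: 8
  H: 15
  F: 1
  O: 1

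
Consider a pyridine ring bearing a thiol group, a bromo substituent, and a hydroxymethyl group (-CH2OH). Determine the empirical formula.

C6H6BrNOS

Atom tally by fragment:
  pyridine ring core → C:5 H:5 N:1
  (− 3 ring H displaced by substituents)
  + SH → S:1 H:1
  + Br → Br:1
  + CH2OH → C:1 H:3 O:1
Element totals:
  C: 6
  H: 6
  Br: 1
  N: 1
  O: 1
  S: 1
Molecular formula: C6H6BrNOS.
gcd of subscripts (1, 6, 6, 1, 1, 1) = 1, so the empirical formula equals the molecular formula.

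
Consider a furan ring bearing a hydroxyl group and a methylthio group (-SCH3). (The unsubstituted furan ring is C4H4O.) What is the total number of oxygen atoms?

Atom tally by fragment:
  furan ring core → C:4 H:4 O:1
  (− 2 ring H displaced by substituents)
  + OH → O:1 H:1
  + SCH3 → C:1 H:3 S:1
Element totals:
  C: 5
  H: 6
  O: 2
  S: 1

2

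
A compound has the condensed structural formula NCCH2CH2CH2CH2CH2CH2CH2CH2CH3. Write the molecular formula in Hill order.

Element totals:
  C: 10
  H: 19
  N: 1

C10H19N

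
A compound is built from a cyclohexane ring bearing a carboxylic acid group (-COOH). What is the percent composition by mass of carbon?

Atom tally by fragment:
  cyclohexane ring core → C:6 H:12
  (− 1 ring H displaced by substituents)
  + COOH → C:1 H:1 O:2
Element totals:
  C: 7
  H: 12
  O: 2
Molecular formula: C7H12O2.
Molar mass = 128.171 g/mol.
Mass from C: 7 × 12.011 = 84.077 g/mol.
%C = 84.077 / 128.171 × 100 = 65.60%.

65.60%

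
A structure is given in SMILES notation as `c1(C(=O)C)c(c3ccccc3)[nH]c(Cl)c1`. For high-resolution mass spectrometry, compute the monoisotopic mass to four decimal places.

Atom tally by fragment:
  pyrrole ring core → C:4 H:5 N:1
  (− 3 ring H displaced by substituents)
  + COCH3 → C:2 H:3 O:1
  + C6H5 → C:6 H:5
  + Cl → Cl:1
Element totals:
  C: 12
  H: 10
  Cl: 1
  N: 1
  O: 1
Molecular formula: C12H10ClNO.
  M = 12(12.0) + 10(1.007825) + 34.968853 + 14.003074 + 15.994915
    = 144.000000 + 10.078250 + 34.968853 + 14.003074 + 15.994915 = 219.045092

219.0451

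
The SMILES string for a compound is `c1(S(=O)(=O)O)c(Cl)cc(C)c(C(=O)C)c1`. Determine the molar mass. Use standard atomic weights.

248.68 g/mol

Atom tally by fragment:
  benzene ring core → C:6 H:6
  (− 4 ring H displaced by substituents)
  + SO3H → S:1 O:3 H:1
  + Cl → Cl:1
  + CH3 → C:1 H:3
  + COCH3 → C:2 H:3 O:1
Element totals:
  C: 9
  H: 9
  Cl: 1
  O: 4
  S: 1
Molecular formula: C9H9ClO4S.
  M = 9(12.011) + 9(1.008) + 35.45 + 4(15.999) + 32.06
    = 108.099 + 9.072 + 35.450 + 63.996 + 32.060 = 248.677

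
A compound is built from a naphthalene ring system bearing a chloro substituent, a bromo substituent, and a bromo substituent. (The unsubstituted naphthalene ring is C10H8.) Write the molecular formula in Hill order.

Atom tally by fragment:
  naphthalene ring system core → C:10 H:8
  (− 3 ring H displaced by substituents)
  + Cl → Cl:1
  + Br → Br:1
  + Br → Br:1
Element totals:
  C: 10
  H: 5
  Br: 2
  Cl: 1

C10H5Br2Cl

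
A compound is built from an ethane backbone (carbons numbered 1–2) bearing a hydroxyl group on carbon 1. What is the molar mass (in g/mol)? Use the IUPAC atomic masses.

46.07 g/mol

Atom tally by fragment:
  HOCH2 → C:1 H:3 O:1
  CH3 → C:1 H:3
Element totals:
  C: 2
  H: 6
  O: 1
Molecular formula: C2H6O.
  M = 2(12.011) + 6(1.008) + 15.999
    = 24.022 + 6.048 + 15.999 = 46.069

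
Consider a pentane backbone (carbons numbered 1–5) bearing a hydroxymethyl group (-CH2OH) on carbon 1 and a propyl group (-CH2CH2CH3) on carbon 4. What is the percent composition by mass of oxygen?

11.09%

Atom tally by fragment:
  HOCH2CH2 → C:2 H:5 O:1
  CH2 → C:1 H:2
  CH2 → C:1 H:2
  CH(CH2CH2CH3) → C:4 H:8
  CH3 → C:1 H:3
Element totals:
  C: 9
  H: 20
  O: 1
Molecular formula: C9H20O.
Molar mass = 144.258 g/mol.
Mass from O: 1 × 15.999 = 15.999 g/mol.
%O = 15.999 / 144.258 × 100 = 11.09%.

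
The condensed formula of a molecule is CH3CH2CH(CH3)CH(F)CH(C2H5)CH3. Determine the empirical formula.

Atom tally by fragment:
  CH3 → C:1 H:3
  CH2 → C:1 H:2
  CH(CH3) → C:2 H:4
  CH(F) → C:1 H:1 F:1
  CH(C2H5) → C:3 H:6
  CH3 → C:1 H:3
Element totals:
  C: 9
  H: 19
  F: 1
Molecular formula: C9H19F.
gcd of subscripts (9, 1, 19) = 1, so the empirical formula equals the molecular formula.

C9H19F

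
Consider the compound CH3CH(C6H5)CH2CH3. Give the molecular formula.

C10H14

Atom tally by fragment:
  CH3 → C:1 H:3
  CH(C6H5) → C:7 H:6
  CH2 → C:1 H:2
  CH3 → C:1 H:3
Element totals:
  C: 10
  H: 14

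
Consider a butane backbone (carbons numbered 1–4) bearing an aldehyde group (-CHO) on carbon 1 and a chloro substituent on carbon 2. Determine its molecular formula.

C5H9ClO

Atom tally by fragment:
  OHCCH2 → C:2 H:3 O:1
  CH(Cl) → C:1 H:1 Cl:1
  CH2 → C:1 H:2
  CH3 → C:1 H:3
Element totals:
  C: 5
  H: 9
  Cl: 1
  O: 1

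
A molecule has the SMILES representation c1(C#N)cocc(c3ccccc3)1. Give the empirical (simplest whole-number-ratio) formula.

Atom tally by fragment:
  furan ring core → C:4 H:4 O:1
  (− 2 ring H displaced by substituents)
  + CN → C:1 N:1
  + C6H5 → C:6 H:5
Element totals:
  C: 11
  H: 7
  N: 1
  O: 1
Molecular formula: C11H7NO.
gcd of subscripts (11, 7, 1, 1) = 1, so the empirical formula equals the molecular formula.

C11H7NO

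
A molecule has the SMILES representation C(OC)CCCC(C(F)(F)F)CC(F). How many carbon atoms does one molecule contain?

9

Atom tally by fragment:
  CH3OCH2 → C:2 H:5 O:1
  CH2 → C:1 H:2
  CH2 → C:1 H:2
  CH2 → C:1 H:2
  CH(CF3) → C:2 H:1 F:3
  CH2 → C:1 H:2
  CH2F → C:1 H:2 F:1
Element totals:
  C: 9
  H: 16
  F: 4
  O: 1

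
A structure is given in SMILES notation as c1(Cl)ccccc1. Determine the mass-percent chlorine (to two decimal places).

Atom tally by fragment:
  benzene ring core → C:6 H:6
  (− 1 ring H displaced by substituents)
  + Cl → Cl:1
Element totals:
  C: 6
  H: 5
  Cl: 1
Molecular formula: C6H5Cl.
Molar mass = 112.556 g/mol.
Mass from Cl: 1 × 35.45 = 35.450 g/mol.
%Cl = 35.450 / 112.556 × 100 = 31.50%.

31.50%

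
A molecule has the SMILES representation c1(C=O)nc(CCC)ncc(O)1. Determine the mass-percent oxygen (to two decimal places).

19.26%

Atom tally by fragment:
  pyrimidine ring core → C:4 H:4 N:2
  (− 3 ring H displaced by substituents)
  + CHO → C:1 H:1 O:1
  + CH2CH2CH3 → C:3 H:7
  + OH → O:1 H:1
Element totals:
  C: 8
  H: 10
  N: 2
  O: 2
Molecular formula: C8H10N2O2.
Molar mass = 166.180 g/mol.
Mass from O: 2 × 15.999 = 31.998 g/mol.
%O = 31.998 / 166.180 × 100 = 19.26%.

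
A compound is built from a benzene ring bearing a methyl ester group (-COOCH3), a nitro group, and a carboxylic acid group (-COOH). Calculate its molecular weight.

225.16 g/mol

Atom tally by fragment:
  benzene ring core → C:6 H:6
  (− 3 ring H displaced by substituents)
  + COOCH3 → C:2 H:3 O:2
  + NO2 → N:1 O:2
  + COOH → C:1 H:1 O:2
Element totals:
  C: 9
  H: 7
  N: 1
  O: 6
Molecular formula: C9H7NO6.
  M = 9(12.011) + 7(1.008) + 14.007 + 6(15.999)
    = 108.099 + 7.056 + 14.007 + 95.994 = 225.156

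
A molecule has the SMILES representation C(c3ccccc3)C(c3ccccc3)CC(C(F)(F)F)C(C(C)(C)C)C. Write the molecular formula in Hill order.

Atom tally by fragment:
  C6H5CH2 → C:7 H:7
  CH(C6H5) → C:7 H:6
  CH2 → C:1 H:2
  CH(CF3) → C:2 H:1 F:3
  CH(C(CH3)3) → C:5 H:10
  CH3 → C:1 H:3
Element totals:
  C: 23
  H: 29
  F: 3

C23H29F3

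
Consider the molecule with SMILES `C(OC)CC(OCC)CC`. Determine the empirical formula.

C4H9O

Atom tally by fragment:
  CH3OCH2 → C:2 H:5 O:1
  CH2 → C:1 H:2
  CH(OC2H5) → C:3 H:6 O:1
  CH2 → C:1 H:2
  CH3 → C:1 H:3
Element totals:
  C: 8
  H: 18
  O: 2
Molecular formula: C8H18O2.
gcd of subscripts = 2; dividing each by 2:
  C: 8/2 = 4
  H: 18/2 = 9
  O: 2/2 = 1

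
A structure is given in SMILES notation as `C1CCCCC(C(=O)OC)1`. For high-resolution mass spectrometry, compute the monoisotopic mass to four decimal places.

142.0994

Atom tally by fragment:
  cyclohexane ring core → C:6 H:12
  (− 1 ring H displaced by substituents)
  + COOCH3 → C:2 H:3 O:2
Element totals:
  C: 8
  H: 14
  O: 2
Molecular formula: C8H14O2.
  M = 8(12.0) + 14(1.007825) + 2(15.994915)
    = 96.000000 + 14.109550 + 31.989830 = 142.099380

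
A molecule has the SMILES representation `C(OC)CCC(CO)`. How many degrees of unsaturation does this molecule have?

Atom tally by fragment:
  CH3OCH2 → C:2 H:5 O:1
  CH2 → C:1 H:2
  CH2 → C:1 H:2
  CH2CH2OH → C:2 H:5 O:1
Element totals:
  C: 6
  H: 14
  O: 2
Molecular formula: C6H14O2.
DoU = (2C + 2 + N − H − X) / 2 = (2·6 + 2 + 0 − 14 − 0) / 2 = 0.

0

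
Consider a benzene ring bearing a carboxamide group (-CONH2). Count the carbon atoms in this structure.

7

Atom tally by fragment:
  benzene ring core → C:6 H:6
  (− 1 ring H displaced by substituents)
  + CONH2 → C:1 H:2 O:1 N:1
Element totals:
  C: 7
  H: 7
  N: 1
  O: 1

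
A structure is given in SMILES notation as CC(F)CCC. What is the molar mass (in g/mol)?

90.14 g/mol

Atom tally by fragment:
  CH3 → C:1 H:3
  CH(F) → C:1 H:1 F:1
  CH2 → C:1 H:2
  CH2 → C:1 H:2
  CH3 → C:1 H:3
Element totals:
  C: 5
  H: 11
  F: 1
Molecular formula: C5H11F.
  M = 5(12.011) + 11(1.008) + 18.998
    = 60.055 + 11.088 + 18.998 = 90.141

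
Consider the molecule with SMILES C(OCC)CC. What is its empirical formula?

C5H12O

Atom tally by fragment:
  C2H5OCH2 → C:3 H:7 O:1
  CH2 → C:1 H:2
  CH3 → C:1 H:3
Element totals:
  C: 5
  H: 12
  O: 1
Molecular formula: C5H12O.
gcd of subscripts (5, 12, 1) = 1, so the empirical formula equals the molecular formula.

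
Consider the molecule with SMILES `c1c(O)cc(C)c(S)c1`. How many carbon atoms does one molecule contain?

Atom tally by fragment:
  benzene ring core → C:6 H:6
  (− 3 ring H displaced by substituents)
  + OH → O:1 H:1
  + CH3 → C:1 H:3
  + SH → S:1 H:1
Element totals:
  C: 7
  H: 8
  O: 1
  S: 1

7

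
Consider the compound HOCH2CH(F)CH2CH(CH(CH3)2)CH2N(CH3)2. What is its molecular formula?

C10H22FNO

Atom tally by fragment:
  HOCH2 → C:1 H:3 O:1
  CH(F) → C:1 H:1 F:1
  CH2 → C:1 H:2
  CH(CH(CH3)2) → C:4 H:8
  CH2N(CH3)2 → C:3 H:8 N:1
Element totals:
  C: 10
  H: 22
  F: 1
  N: 1
  O: 1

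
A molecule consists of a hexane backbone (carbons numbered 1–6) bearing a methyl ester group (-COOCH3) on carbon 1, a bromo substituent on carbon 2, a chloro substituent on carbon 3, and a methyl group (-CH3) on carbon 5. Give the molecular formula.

C9H16BrClO2

Atom tally by fragment:
  CH3OOCCH2 → C:3 H:5 O:2
  CH(Br) → C:1 H:1 Br:1
  CH(Cl) → C:1 H:1 Cl:1
  CH2 → C:1 H:2
  CH(CH3) → C:2 H:4
  CH3 → C:1 H:3
Element totals:
  C: 9
  H: 16
  Br: 1
  Cl: 1
  O: 2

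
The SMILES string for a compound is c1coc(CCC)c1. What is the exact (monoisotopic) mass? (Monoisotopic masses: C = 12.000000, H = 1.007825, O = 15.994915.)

Atom tally by fragment:
  furan ring core → C:4 H:4 O:1
  (− 1 ring H displaced by substituents)
  + CH2CH2CH3 → C:3 H:7
Element totals:
  C: 7
  H: 10
  O: 1
Molecular formula: C7H10O.
  M = 7(12.0) + 10(1.007825) + 15.994915
    = 84.000000 + 10.078250 + 15.994915 = 110.073165

110.0732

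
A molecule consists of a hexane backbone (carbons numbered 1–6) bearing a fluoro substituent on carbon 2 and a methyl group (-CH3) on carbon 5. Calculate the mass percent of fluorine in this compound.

Atom tally by fragment:
  CH3 → C:1 H:3
  CH(F) → C:1 H:1 F:1
  CH2 → C:1 H:2
  CH2 → C:1 H:2
  CH(CH3) → C:2 H:4
  CH3 → C:1 H:3
Element totals:
  C: 7
  H: 15
  F: 1
Molecular formula: C7H15F.
Molar mass = 118.195 g/mol.
Mass from F: 1 × 18.998 = 18.998 g/mol.
%F = 18.998 / 118.195 × 100 = 16.07%.

16.07%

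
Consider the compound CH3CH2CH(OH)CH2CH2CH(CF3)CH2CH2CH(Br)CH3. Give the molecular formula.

C11H20BrF3O

Element totals:
  C: 11
  H: 20
  Br: 1
  F: 3
  O: 1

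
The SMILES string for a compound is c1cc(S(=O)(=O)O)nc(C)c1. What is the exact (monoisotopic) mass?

173.0147

Atom tally by fragment:
  pyridine ring core → C:5 H:5 N:1
  (− 2 ring H displaced by substituents)
  + SO3H → S:1 O:3 H:1
  + CH3 → C:1 H:3
Element totals:
  C: 6
  H: 7
  N: 1
  O: 3
  S: 1
Molecular formula: C6H7NO3S.
  M = 6(12.0) + 7(1.007825) + 14.003074 + 3(15.994915) + 31.972071
    = 72.000000 + 7.054775 + 14.003074 + 47.984745 + 31.972071 = 173.014665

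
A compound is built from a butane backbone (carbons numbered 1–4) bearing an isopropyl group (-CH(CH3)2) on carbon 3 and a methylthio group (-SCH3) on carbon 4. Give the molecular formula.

Atom tally by fragment:
  CH3 → C:1 H:3
  CH2 → C:1 H:2
  CH(CH(CH3)2) → C:4 H:8
  CH2SCH3 → C:2 H:5 S:1
Element totals:
  C: 8
  H: 18
  S: 1

C8H18S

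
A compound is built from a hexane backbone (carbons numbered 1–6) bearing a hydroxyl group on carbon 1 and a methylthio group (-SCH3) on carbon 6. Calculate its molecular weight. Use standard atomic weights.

Atom tally by fragment:
  HOCH2 → C:1 H:3 O:1
  CH2 → C:1 H:2
  CH2 → C:1 H:2
  CH2 → C:1 H:2
  CH2 → C:1 H:2
  CH2SCH3 → C:2 H:5 S:1
Element totals:
  C: 7
  H: 16
  O: 1
  S: 1
Molecular formula: C7H16OS.
  M = 7(12.011) + 16(1.008) + 15.999 + 32.06
    = 84.077 + 16.128 + 15.999 + 32.060 = 148.264

148.26 g/mol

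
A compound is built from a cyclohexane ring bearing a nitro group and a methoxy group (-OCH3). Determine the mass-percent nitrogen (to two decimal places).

8.80%

Atom tally by fragment:
  cyclohexane ring core → C:6 H:12
  (− 2 ring H displaced by substituents)
  + NO2 → N:1 O:2
  + OCH3 → C:1 H:3 O:1
Element totals:
  C: 7
  H: 13
  N: 1
  O: 3
Molecular formula: C7H13NO3.
Molar mass = 159.185 g/mol.
Mass from N: 1 × 14.007 = 14.007 g/mol.
%N = 14.007 / 159.185 × 100 = 8.80%.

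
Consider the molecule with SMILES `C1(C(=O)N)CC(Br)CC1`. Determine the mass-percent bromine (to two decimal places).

41.60%

Atom tally by fragment:
  cyclopentane ring core → C:5 H:10
  (− 2 ring H displaced by substituents)
  + CONH2 → C:1 H:2 O:1 N:1
  + Br → Br:1
Element totals:
  C: 6
  H: 10
  Br: 1
  N: 1
  O: 1
Molecular formula: C6H10BrNO.
Molar mass = 192.056 g/mol.
Mass from Br: 1 × 79.904 = 79.904 g/mol.
%Br = 79.904 / 192.056 × 100 = 41.60%.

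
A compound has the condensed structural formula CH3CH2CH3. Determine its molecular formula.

Atom tally by fragment:
  CH3 → C:1 H:3
  CH2 → C:1 H:2
  CH3 → C:1 H:3
Element totals:
  C: 3
  H: 8

C3H8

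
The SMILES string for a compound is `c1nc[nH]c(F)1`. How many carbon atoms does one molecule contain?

3

Atom tally by fragment:
  imidazole ring core → C:3 H:4 N:2
  (− 1 ring H displaced by substituents)
  + F → F:1
Element totals:
  C: 3
  H: 3
  F: 1
  N: 2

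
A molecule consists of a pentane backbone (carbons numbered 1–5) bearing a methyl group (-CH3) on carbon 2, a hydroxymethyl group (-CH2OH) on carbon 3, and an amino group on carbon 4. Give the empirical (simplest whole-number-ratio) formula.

C7H17NO

Atom tally by fragment:
  CH3 → C:1 H:3
  CH(CH3) → C:2 H:4
  CH(CH2OH) → C:2 H:4 O:1
  CH(NH2) → C:1 H:3 N:1
  CH3 → C:1 H:3
Element totals:
  C: 7
  H: 17
  N: 1
  O: 1
Molecular formula: C7H17NO.
gcd of subscripts (7, 17, 1, 1) = 1, so the empirical formula equals the molecular formula.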